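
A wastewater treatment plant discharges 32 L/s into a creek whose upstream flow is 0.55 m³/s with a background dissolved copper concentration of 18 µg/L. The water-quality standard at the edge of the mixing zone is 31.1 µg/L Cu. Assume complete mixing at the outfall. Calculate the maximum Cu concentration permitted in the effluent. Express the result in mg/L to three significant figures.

0.256 mg/L

32 L/s = 0.032 m³/s.
18 µg/L = 0.018 mg/L.
31.1 µg/L = 0.0311 mg/L.
Mass balance: 0.0311·0.582 = 0.032·Cₑ + 0.55·0.018.
Cₑ = (0.0181 − 0.0099) / 0.032 = 0.2563 mg/L.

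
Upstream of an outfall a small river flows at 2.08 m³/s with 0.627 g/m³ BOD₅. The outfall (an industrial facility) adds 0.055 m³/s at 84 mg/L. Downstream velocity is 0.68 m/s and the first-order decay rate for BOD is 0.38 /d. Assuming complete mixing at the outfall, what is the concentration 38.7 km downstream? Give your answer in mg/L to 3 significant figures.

After complete mixing, C₀ = (0.055·84 + 2.08·0.627) / 2.135 = 2.775 mg/L.
Travel time t = 3.87e+04 m / 0.68 m/s = 5.691e+04 s = 0.6587 d.
C = 2.775·exp(−0.38·0.6587) = 2.775·0.7786 = 2.16 mg/L.

2.16 mg/L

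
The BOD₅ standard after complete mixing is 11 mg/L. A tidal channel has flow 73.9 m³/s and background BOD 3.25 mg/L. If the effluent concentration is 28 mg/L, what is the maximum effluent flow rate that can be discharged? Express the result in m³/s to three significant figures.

33.7 m³/s

Mass balance at complete mixing: C_std·(Q_w + Q_r) = Q_w·C_e + Q_r·C_b.
Rearranging, Q_w = Q_r·(C_std − C_b)/(C_e − C_std) = 73.9·(11 − 3.25) / (28 − 11) = 33.69 m³/s.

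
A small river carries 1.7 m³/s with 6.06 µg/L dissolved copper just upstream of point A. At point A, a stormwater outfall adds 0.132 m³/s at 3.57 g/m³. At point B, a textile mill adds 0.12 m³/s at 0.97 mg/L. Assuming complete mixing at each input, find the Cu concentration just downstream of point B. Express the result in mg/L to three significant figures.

0.306 mg/L

6.06 µg/L = 0.00606 mg/L.
After input A: C = (1.7·0.00606 + 0.132·3.57) / 1.832 = 0.2629 mg/L.
After input B: C = (1.832·0.2629 + 0.12·0.97) / 1.952 = 0.3063 mg/L.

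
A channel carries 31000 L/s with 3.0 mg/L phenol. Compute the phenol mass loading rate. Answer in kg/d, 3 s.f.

31000 L/s = 31 m³/s.
Mass flux = Q·C = 31 m³/s × 3 g/m³ = 93 g/s.
= 93 g/s × 86.4 = 8035 kg/d.

8040 kg/d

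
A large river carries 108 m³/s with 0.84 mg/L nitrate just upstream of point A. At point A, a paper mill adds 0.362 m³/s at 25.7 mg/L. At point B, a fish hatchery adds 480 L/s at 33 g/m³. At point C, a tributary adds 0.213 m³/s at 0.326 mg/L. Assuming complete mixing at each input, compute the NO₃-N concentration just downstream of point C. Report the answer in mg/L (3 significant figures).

After input A: C = (108·0.84 + 0.362·25.7) / 108.4 = 0.923 mg/L.
480 L/s = 0.48 m³/s.
After input B: C = (108.4·0.923 + 0.48·33) / 108.8 = 1.065 mg/L.
After input C: C = (108.8·1.065 + 0.213·0.326) / 109.1 = 1.063 mg/L.

1.06 mg/L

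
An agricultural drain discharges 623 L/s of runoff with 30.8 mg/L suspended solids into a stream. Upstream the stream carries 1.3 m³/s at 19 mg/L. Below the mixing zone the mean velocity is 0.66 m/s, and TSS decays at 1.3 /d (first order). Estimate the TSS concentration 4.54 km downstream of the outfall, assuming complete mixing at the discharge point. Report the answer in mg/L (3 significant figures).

623 L/s = 0.623 m³/s.
After complete mixing, C₀ = (0.623·30.8 + 1.3·19) / 1.923 = 22.82 mg/L.
Travel time t = 4540 m / 0.66 m/s = 6879 s = 0.07962 d.
C = 22.82·exp(−1.3·0.07962) = 22.82·0.9017 = 20.58 mg/L.

20.6 mg/L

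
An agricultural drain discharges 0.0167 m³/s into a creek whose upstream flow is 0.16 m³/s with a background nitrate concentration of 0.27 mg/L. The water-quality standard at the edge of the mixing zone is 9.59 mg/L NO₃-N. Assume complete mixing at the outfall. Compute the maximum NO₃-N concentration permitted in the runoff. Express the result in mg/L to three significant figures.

98.9 mg/L

Mass balance: 9.59·0.1767 = 0.0167·Cₑ + 0.16·0.27.
Cₑ = (1.695 − 0.0432) / 0.0167 = 98.88 mg/L.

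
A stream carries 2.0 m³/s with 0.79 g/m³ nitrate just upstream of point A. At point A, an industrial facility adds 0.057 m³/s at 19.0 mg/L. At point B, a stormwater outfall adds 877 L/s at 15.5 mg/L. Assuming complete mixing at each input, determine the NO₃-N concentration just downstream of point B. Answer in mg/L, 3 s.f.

After input A: C = (2·0.79 + 0.057·19) / 2.057 = 1.295 mg/L.
877 L/s = 0.877 m³/s.
After input B: C = (2.057·1.295 + 0.877·15.5) / 2.934 = 5.541 mg/L.

5.54 mg/L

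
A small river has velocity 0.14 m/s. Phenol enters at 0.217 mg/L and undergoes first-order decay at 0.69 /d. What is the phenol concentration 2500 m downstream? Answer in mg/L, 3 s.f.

0.188 mg/L

Travel time t = 2500 m / 0.14 m/s = 2500/0.14 = 1.786e+04 s = 0.2067 d.
First-order decay: C = 0.217·exp(−0.69·0.2067) = 0.217·0.8671 = 0.1882 mg/L.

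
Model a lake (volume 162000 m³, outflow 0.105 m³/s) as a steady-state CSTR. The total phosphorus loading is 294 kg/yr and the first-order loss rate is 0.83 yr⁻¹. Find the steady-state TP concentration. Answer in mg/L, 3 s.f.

Outflow Q = 0.105 m³/s × 3.156e+07 s/yr = 3.314e+06 m³/yr.
Steady-state CSTR mass balance: W = Q·C + k·V·C, so C = W/(Q + kV).
Q + kV = 3.314e+06 + 0.83·162000 = 3.448e+06 m³/yr.
C = 294/3.448e+06 = 8.527e-05 kg/m³ = 0.08527 mg/L.

0.0853 mg/L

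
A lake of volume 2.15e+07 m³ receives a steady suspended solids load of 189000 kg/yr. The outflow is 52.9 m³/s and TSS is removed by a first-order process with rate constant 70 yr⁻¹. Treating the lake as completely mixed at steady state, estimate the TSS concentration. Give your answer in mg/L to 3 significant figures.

Outflow Q = 52.9 m³/s × 3.156e+07 s/yr = 1.669e+09 m³/yr.
Steady-state CSTR mass balance: W = Q·C + k·V·C, so C = W/(Q + kV).
Q + kV = 1.669e+09 + 70·2.15e+07 = 3.174e+09 m³/yr.
C = 189000/3.174e+09 = 5.954e-05 kg/m³ = 0.05954 mg/L.

0.0595 mg/L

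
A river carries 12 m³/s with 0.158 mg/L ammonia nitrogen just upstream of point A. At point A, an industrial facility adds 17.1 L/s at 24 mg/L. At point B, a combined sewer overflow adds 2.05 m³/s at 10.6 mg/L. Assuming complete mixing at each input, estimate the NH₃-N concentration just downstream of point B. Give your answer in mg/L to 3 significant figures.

17.1 L/s = 0.0171 m³/s.
After input A: C = (12·0.158 + 0.0171·24) / 12.02 = 0.1919 mg/L.
After input B: C = (12.02·0.1919 + 2.05·10.6) / 14.07 = 1.709 mg/L.

1.71 mg/L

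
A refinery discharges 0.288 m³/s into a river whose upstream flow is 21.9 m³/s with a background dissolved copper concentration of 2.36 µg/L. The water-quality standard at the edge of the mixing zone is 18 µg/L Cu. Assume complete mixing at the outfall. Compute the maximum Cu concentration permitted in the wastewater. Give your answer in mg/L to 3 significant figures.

1.21 mg/L

2.36 µg/L = 0.00236 mg/L.
18 µg/L = 0.018 mg/L.
Mass balance: 0.018·22.19 = 0.288·Cₑ + 21.9·0.00236.
Cₑ = (0.3994 − 0.05168) / 0.288 = 1.207 mg/L.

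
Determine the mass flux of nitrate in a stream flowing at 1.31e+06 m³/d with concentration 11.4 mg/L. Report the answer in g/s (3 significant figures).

173 g/s

1.31e+06 m³/d = 15.16 m³/s.
Mass flux = Q·C = 15.16 m³/s × 11.4 g/m³ = 172.8 g/s.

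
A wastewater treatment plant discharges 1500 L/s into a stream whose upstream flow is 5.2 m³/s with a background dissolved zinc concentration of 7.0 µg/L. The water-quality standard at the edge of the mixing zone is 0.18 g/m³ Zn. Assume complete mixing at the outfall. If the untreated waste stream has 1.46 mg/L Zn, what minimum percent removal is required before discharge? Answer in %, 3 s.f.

46.6 %

1500 L/s = 1.5 m³/s.
7.0 µg/L = 0.007 mg/L.
Mass balance: 0.18·6.7 = 1.5·Cₑ + 5.2·0.007.
Cₑ = (1.206 − 0.0364) / 1.5 = 0.7797 mg/L.
Required removal = 1 − 0.7797/1.46 = 46.59 %.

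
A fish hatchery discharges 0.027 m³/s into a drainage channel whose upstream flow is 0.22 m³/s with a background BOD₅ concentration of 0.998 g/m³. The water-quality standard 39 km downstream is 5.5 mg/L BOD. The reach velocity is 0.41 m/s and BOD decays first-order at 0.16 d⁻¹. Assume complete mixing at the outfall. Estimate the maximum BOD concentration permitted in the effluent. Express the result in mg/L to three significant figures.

Travel time to the compliance point: t = 3.9e+04/0.41 = 9.512e+04 s = 1.101 d; decay factor exp(−0.16·1.101) = 0.8385.
So the concentration just after mixing may be at most 5.5/0.8385 = 6.559 mg/L.
Mass balance: 6.559·0.247 = 0.027·Cₑ + 0.22·0.998.
Cₑ = (1.62 − 0.2196) / 0.027 = 51.87 mg/L.

51.9 mg/L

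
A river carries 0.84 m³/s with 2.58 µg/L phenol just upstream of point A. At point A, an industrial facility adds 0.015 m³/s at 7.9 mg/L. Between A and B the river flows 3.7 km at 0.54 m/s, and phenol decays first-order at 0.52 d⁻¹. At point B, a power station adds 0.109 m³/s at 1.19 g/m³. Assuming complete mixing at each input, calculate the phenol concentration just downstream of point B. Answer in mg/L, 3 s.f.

0.255 mg/L

2.58 µg/L = 0.00258 mg/L.
After input A: C = (0.84·0.00258 + 0.015·7.9) / 0.855 = 0.1411 mg/L.
Over the 3.7 km reach to input B (t = 6852 s = 0.0793 d), decay gives C = 0.1411·exp(−0.52·0.0793) = 0.1354 mg/L.
After input B: C = (0.855·0.1354 + 0.109·1.19) / 0.964 = 0.2547 mg/L.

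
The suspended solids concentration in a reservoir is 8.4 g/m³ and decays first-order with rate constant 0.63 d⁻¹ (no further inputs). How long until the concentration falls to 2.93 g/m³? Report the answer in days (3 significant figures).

1.67 d

t = ln(C₀/C)/k = ln(8.4/2.93)/0.63 = 1.053/0.63 = 1.672 d.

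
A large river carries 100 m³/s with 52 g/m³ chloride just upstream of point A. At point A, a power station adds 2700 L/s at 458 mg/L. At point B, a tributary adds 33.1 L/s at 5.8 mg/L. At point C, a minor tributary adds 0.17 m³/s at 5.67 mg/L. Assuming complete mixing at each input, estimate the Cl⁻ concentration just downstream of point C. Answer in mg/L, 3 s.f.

62.6 mg/L

2700 L/s = 2.7 m³/s.
After input A: C = (100·52 + 2.7·458) / 102.7 = 62.67 mg/L.
33.1 L/s = 0.0331 m³/s.
After input B: C = (102.7·62.67 + 0.0331·5.8) / 102.7 = 62.66 mg/L.
After input C: C = (102.7·62.66 + 0.17·5.67) / 102.9 = 62.56 mg/L.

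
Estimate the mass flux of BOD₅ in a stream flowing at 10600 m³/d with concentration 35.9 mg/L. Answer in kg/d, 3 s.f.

10600 m³/d = 0.1227 m³/s.
Mass flux = Q·C = 0.1227 m³/s × 35.9 g/m³ = 4.404 g/s.
= 4.404 g/s × 86.4 = 380.5 kg/d.

381 kg/d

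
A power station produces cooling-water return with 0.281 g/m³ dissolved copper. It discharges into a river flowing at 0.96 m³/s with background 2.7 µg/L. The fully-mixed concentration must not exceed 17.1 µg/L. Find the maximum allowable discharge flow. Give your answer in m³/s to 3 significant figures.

2.7 µg/L = 0.0027 mg/L.
17.1 µg/L = 0.0171 mg/L.
Mass balance at complete mixing: C_std·(Q_w + Q_r) = Q_w·C_e + Q_r·C_b.
Rearranging, Q_w = Q_r·(C_std − C_b)/(C_e − C_std) = 0.96·(0.0171 − 0.0027) / (0.281 − 0.0171) = 0.05238 m³/s.

0.0524 m³/s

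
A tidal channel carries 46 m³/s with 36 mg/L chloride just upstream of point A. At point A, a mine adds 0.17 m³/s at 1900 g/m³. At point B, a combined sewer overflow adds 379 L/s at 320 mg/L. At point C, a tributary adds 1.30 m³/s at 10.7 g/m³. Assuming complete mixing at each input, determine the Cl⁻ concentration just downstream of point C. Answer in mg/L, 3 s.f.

44.2 mg/L

After input A: C = (46·36 + 0.17·1900) / 46.17 = 42.86 mg/L.
379 L/s = 0.379 m³/s.
After input B: C = (46.17·42.86 + 0.379·320) / 46.55 = 45.12 mg/L.
After input C: C = (46.55·45.12 + 1.3·10.7) / 47.85 = 44.18 mg/L.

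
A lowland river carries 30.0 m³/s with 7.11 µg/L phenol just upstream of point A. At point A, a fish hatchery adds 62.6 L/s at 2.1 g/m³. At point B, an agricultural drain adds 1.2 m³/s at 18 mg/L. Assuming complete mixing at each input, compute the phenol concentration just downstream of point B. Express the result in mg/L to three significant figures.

0.702 mg/L

7.11 µg/L = 0.00711 mg/L.
62.6 L/s = 0.0626 m³/s.
After input A: C = (30·0.00711 + 0.0626·2.1) / 30.06 = 0.01147 mg/L.
After input B: C = (30.06·0.01147 + 1.2·18) / 31.26 = 0.7019 mg/L.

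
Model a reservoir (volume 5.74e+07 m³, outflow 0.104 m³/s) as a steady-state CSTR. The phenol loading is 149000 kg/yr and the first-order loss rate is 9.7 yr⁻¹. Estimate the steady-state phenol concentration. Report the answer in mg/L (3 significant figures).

Outflow Q = 0.104 m³/s × 3.156e+07 s/yr = 3.282e+06 m³/yr.
Steady-state CSTR mass balance: W = Q·C + k·V·C, so C = W/(Q + kV).
Q + kV = 3.282e+06 + 9.7·5.74e+07 = 5.601e+08 m³/yr.
C = 149000/5.601e+08 = 0.000266 kg/m³ = 0.266 mg/L.

0.266 mg/L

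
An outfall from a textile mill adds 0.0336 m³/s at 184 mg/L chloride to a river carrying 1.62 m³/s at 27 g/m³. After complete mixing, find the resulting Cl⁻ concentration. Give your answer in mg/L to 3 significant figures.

Conservation of mass across the mixing zone: C = (0.0336·184 + 1.62·27) / (0.0336 + 1.62) = 49.92/1.654 = 30.19 mg/L.

30.2 mg/L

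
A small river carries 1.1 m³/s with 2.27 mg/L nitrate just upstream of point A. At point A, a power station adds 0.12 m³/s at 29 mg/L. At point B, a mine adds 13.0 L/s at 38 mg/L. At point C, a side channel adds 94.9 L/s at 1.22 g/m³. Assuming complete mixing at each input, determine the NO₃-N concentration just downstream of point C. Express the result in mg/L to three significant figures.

After input A: C = (1.1·2.27 + 0.12·29) / 1.22 = 4.899 mg/L.
13.0 L/s = 0.013 m³/s.
After input B: C = (1.22·4.899 + 0.013·38) / 1.233 = 5.248 mg/L.
94.9 L/s = 0.0949 m³/s.
After input C: C = (1.233·5.248 + 0.0949·1.22) / 1.328 = 4.96 mg/L.

4.96 mg/L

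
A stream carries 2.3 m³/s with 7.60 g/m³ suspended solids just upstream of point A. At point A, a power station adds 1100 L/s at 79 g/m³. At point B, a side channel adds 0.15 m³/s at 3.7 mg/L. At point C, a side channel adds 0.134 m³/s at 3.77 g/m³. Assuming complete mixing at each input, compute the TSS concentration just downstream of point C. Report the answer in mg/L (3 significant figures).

1100 L/s = 1.1 m³/s.
After input A: C = (2.3·7.6 + 1.1·79) / 3.4 = 30.7 mg/L.
After input B: C = (3.4·30.7 + 0.15·3.7) / 3.55 = 29.56 mg/L.
After input C: C = (3.55·29.56 + 0.134·3.77) / 3.684 = 28.62 mg/L.

28.6 mg/L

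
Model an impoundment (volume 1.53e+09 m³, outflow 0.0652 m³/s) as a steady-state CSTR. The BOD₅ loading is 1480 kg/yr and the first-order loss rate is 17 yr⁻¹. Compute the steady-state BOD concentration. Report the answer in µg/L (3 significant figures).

Outflow Q = 0.0652 m³/s × 3.156e+07 s/yr = 2.058e+06 m³/yr.
Steady-state CSTR mass balance: W = Q·C + k·V·C, so C = W/(Q + kV).
Q + kV = 2.058e+06 + 17·1.53e+09 = 2.601e+10 m³/yr.
C = 1480/2.601e+10 = 5.69e-08 kg/m³ = 5.69e-05 mg/L = 0.0569 µg/L.

0.0569 µg/L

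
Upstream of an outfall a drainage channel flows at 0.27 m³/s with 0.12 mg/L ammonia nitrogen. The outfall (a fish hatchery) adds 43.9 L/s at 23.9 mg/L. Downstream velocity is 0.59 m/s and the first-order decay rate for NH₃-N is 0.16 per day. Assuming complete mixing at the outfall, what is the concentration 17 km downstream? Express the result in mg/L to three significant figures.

3.27 mg/L

43.9 L/s = 0.0439 m³/s.
After complete mixing, C₀ = (0.0439·23.9 + 0.27·0.12) / 0.3139 = 3.446 mg/L.
Travel time t = 1.7e+04 m / 0.59 m/s = 2.881e+04 s = 0.3335 d.
C = 3.446·exp(−0.16·0.3335) = 3.446·0.948 = 3.267 mg/L.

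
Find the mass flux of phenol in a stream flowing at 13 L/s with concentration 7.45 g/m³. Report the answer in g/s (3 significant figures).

0.0969 g/s

13 L/s = 0.013 m³/s.
Mass flux = Q·C = 0.013 m³/s × 7.45 g/m³ = 0.09685 g/s.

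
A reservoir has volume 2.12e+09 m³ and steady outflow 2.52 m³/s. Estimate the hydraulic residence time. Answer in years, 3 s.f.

26.7 yr

Q = 2.52 m³/s × 3.156e+07 s/yr = 7.953e+07 m³/yr.
Hydraulic residence time τ = V/Q = 2.12e+09/7.953e+07 = 26.66 yr.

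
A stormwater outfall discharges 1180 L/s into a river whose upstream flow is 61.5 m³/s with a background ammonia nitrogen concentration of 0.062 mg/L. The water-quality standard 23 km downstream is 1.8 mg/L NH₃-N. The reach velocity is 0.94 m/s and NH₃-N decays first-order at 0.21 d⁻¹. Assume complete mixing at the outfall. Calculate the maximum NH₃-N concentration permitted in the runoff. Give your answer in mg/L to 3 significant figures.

98.2 mg/L

1180 L/s = 1.18 m³/s.
Travel time to the compliance point: t = 2.3e+04/0.94 = 2.447e+04 s = 0.2832 d; decay factor exp(−0.21·0.2832) = 0.9423.
So the concentration just after mixing may be at most 1.8/0.9423 = 1.91 mg/L.
Mass balance: 1.91·62.68 = 1.18·Cₑ + 61.5·0.062.
Cₑ = (119.7 − 3.813) / 1.18 = 98.24 mg/L.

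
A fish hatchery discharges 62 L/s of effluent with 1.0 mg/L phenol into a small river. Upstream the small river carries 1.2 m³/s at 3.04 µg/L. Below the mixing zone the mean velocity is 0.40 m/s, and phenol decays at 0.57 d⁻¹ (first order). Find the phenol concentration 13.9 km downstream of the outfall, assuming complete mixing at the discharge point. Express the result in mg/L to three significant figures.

62 L/s = 0.062 m³/s.
3.04 µg/L = 0.00304 mg/L.
After complete mixing, C₀ = (0.062·1 + 1.2·0.00304) / 1.262 = 0.05202 mg/L.
Travel time t = 1.39e+04 m / 0.40 m/s = 3.475e+04 s = 0.4022 d.
C = 0.05202·exp(−0.57·0.4022) = 0.05202·0.7951 = 0.04136 mg/L.

0.0414 mg/L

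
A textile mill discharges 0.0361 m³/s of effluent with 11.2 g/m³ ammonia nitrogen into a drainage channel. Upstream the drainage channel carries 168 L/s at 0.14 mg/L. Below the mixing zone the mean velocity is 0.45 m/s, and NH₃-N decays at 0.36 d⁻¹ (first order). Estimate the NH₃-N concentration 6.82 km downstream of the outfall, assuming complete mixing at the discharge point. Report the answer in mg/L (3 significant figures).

1.97 mg/L

168 L/s = 0.168 m³/s.
After complete mixing, C₀ = (0.0361·11.2 + 0.168·0.14) / 0.2041 = 2.096 mg/L.
Travel time t = 6820 m / 0.45 m/s = 1.516e+04 s = 0.1754 d.
C = 2.096·exp(−0.36·0.1754) = 2.096·0.9388 = 1.968 mg/L.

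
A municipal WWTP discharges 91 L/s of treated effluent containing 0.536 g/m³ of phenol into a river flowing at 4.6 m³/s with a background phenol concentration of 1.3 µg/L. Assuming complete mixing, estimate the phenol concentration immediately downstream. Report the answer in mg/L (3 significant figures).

91 L/s = 0.091 m³/s.
1.3 µg/L = 0.0013 mg/L.
Conservation of mass across the mixing zone: C = (0.091·0.536 + 4.6·0.0013) / (0.091 + 4.6) = 0.05476/4.691 = 0.01167 mg/L.

0.0117 mg/L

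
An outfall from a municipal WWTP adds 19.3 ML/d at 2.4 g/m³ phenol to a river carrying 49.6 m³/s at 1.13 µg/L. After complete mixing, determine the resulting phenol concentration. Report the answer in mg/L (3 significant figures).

0.0119 mg/L

19.3 ML/d = 0.2234 m³/s.
1.13 µg/L = 0.00113 mg/L.
Flow-weighted mixing gives C = (0.2234·2.4 + 49.6·0.00113) / (0.2234 + 49.6) = 0.5922/49.82 = 0.01189 mg/L.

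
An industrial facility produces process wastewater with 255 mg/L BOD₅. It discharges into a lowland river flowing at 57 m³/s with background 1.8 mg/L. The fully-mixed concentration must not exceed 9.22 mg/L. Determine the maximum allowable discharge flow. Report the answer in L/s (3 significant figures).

Mass balance at complete mixing: C_std·(Q_w + Q_r) = Q_w·C_e + Q_r·C_b.
Rearranging, Q_w = Q_r·(C_std − C_b)/(C_e − C_std) = 57·(9.22 − 1.8) / (255 − 9.22) = 1.721 m³/s.
= 1721 L/s.

1720 L/s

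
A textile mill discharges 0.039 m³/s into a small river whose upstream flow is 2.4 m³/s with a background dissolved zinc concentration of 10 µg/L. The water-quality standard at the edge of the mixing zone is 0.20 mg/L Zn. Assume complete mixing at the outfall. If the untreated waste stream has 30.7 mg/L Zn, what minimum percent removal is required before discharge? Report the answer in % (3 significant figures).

61.3 %

10 µg/L = 0.01 mg/L.
Mass balance: 0.2·2.439 = 0.039·Cₑ + 2.4·0.01.
Cₑ = (0.4878 − 0.024) / 0.039 = 11.89 mg/L.
Required removal = 1 − 11.89/30.7 = 61.26 %.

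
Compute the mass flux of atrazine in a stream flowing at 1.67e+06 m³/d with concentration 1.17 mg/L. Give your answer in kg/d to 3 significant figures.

1.67e+06 m³/d = 19.33 m³/s.
Mass flux = Q·C = 19.33 m³/s × 1.17 g/m³ = 22.61 g/s.
= 22.61 g/s × 86.4 = 1954 kg/d.

1950 kg/d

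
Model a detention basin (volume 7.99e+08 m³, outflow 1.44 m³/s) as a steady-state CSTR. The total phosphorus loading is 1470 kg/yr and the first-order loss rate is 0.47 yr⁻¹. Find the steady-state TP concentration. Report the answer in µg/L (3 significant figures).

Outflow Q = 1.44 m³/s × 3.156e+07 s/yr = 4.544e+07 m³/yr.
Steady-state CSTR mass balance: W = Q·C + k·V·C, so C = W/(Q + kV).
Q + kV = 4.544e+07 + 0.47·7.99e+08 = 4.21e+08 m³/yr.
C = 1470/4.21e+08 = 3.492e-06 kg/m³ = 0.003492 mg/L = 3.492 µg/L.

3.49 µg/L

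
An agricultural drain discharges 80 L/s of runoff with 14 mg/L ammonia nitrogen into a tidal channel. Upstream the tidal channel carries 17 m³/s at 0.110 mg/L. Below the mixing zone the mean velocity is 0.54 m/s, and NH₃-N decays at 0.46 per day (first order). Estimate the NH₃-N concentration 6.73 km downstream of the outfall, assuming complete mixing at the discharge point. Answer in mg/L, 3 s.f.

0.164 mg/L

80 L/s = 0.08 m³/s.
After complete mixing, C₀ = (0.08·14 + 17·0.11) / 17.08 = 0.1751 mg/L.
Travel time t = 6730 m / 0.54 m/s = 1.246e+04 s = 0.1442 d.
C = 0.1751·exp(−0.46·0.1442) = 0.1751·0.9358 = 0.1638 mg/L.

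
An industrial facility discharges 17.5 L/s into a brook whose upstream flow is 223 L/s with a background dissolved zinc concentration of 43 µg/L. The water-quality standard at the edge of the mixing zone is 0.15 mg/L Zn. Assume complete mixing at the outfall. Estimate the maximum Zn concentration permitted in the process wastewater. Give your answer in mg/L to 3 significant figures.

1.51 mg/L

17.5 L/s = 0.0175 m³/s.
223 L/s = 0.223 m³/s.
43 µg/L = 0.043 mg/L.
Mass balance: 0.15·0.2405 = 0.0175·Cₑ + 0.223·0.043.
Cₑ = (0.03607 − 0.009589) / 0.0175 = 1.513 mg/L.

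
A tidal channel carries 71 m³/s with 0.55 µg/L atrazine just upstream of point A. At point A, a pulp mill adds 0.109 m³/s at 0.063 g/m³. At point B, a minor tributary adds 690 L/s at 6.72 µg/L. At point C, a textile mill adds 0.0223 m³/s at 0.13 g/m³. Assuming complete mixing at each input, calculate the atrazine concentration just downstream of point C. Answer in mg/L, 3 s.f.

0.000744 mg/L

0.55 µg/L = 0.00055 mg/L.
After input A: C = (71·0.00055 + 0.109·0.063) / 71.11 = 0.0006457 mg/L.
690 L/s = 0.69 m³/s.
6.72 µg/L = 0.00672 mg/L.
After input B: C = (71.11·0.0006457 + 0.69·0.00672) / 71.8 = 0.0007041 mg/L.
After input C: C = (71.8·0.0007041 + 0.0223·0.13) / 71.82 = 0.0007442 mg/L.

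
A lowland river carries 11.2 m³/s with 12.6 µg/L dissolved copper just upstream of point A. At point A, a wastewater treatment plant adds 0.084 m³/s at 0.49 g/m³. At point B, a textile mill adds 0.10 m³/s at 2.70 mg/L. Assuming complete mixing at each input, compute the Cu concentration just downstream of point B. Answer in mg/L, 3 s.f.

0.0397 mg/L

12.6 µg/L = 0.0126 mg/L.
After input A: C = (11.2·0.0126 + 0.084·0.49) / 11.28 = 0.01615 mg/L.
After input B: C = (11.28·0.01615 + 0.1·2.7) / 11.38 = 0.03973 mg/L.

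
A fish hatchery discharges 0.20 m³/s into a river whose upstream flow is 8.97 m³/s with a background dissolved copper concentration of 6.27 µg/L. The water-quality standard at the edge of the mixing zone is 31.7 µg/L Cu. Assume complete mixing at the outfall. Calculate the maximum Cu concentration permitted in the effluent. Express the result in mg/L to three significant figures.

1.17 mg/L

6.27 µg/L = 0.00627 mg/L.
31.7 µg/L = 0.0317 mg/L.
Mass balance: 0.0317·9.17 = 0.2·Cₑ + 8.97·0.00627.
Cₑ = (0.2907 − 0.05624) / 0.2 = 1.172 mg/L.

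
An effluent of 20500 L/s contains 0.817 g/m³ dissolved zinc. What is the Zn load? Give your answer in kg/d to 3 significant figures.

1450 kg/d

20500 L/s = 20.5 m³/s.
Mass flux = Q·C = 20.5 m³/s × 0.817 g/m³ = 16.75 g/s.
= 16.75 g/s × 86.4 = 1447 kg/d.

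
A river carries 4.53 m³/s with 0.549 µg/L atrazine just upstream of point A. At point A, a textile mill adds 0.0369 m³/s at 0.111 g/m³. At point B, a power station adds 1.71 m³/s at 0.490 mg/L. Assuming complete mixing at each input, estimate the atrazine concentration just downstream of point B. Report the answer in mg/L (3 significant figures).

0.549 µg/L = 0.000549 mg/L.
After input A: C = (4.53·0.000549 + 0.0369·0.111) / 4.567 = 0.001441 mg/L.
After input B: C = (4.567·0.001441 + 1.71·0.49) / 6.277 = 0.1345 mg/L.

0.135 mg/L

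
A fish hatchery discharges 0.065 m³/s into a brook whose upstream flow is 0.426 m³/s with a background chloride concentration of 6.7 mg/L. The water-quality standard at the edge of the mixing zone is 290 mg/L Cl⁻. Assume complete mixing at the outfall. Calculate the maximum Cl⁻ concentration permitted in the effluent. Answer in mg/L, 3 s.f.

2150 mg/L

Mass balance: 290·0.491 = 0.065·Cₑ + 0.426·6.7.
Cₑ = (142.4 − 2.854) / 0.065 = 2147 mg/L.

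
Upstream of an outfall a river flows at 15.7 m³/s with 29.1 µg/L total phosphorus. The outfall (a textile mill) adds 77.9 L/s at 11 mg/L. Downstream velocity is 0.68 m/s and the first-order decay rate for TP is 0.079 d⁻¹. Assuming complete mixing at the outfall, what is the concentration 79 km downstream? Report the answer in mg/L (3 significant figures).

0.0749 mg/L

77.9 L/s = 0.0779 m³/s.
29.1 µg/L = 0.0291 mg/L.
After complete mixing, C₀ = (0.0779·11 + 15.7·0.0291) / 15.78 = 0.08327 mg/L.
Travel time t = 7.9e+04 m / 0.68 m/s = 1.162e+05 s = 1.345 d.
C = 0.08327·exp(−0.079·1.345) = 0.08327·0.8992 = 0.07487 mg/L.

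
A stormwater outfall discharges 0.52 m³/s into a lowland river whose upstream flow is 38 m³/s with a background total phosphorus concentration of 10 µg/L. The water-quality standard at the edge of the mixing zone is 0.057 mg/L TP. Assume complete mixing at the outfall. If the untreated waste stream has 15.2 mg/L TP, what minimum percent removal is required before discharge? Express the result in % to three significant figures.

77.0 %

10 µg/L = 0.01 mg/L.
Mass balance: 0.057·38.52 = 0.52·Cₑ + 38·0.01.
Cₑ = (2.196 − 0.38) / 0.52 = 3.492 mg/L.
Required removal = 1 − 3.492/15.2 = 77.03 %.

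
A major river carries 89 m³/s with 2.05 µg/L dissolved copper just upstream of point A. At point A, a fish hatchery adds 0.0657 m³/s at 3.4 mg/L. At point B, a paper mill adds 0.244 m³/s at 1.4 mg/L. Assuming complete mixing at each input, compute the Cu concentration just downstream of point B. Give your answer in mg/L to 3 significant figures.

2.05 µg/L = 0.00205 mg/L.
After input A: C = (89·0.00205 + 0.0657·3.4) / 89.07 = 0.004557 mg/L.
After input B: C = (89.07·0.004557 + 0.244·1.4) / 89.31 = 0.008369 mg/L.

0.00837 mg/L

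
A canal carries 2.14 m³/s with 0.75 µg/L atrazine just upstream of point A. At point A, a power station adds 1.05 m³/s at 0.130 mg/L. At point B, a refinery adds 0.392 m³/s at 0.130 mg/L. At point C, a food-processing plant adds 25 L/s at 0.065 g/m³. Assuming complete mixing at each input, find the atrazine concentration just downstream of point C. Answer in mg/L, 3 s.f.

0.0529 mg/L

0.75 µg/L = 0.00075 mg/L.
After input A: C = (2.14·0.00075 + 1.05·0.13) / 3.19 = 0.04329 mg/L.
After input B: C = (3.19·0.04329 + 0.392·0.13) / 3.582 = 0.05278 mg/L.
25 L/s = 0.025 m³/s.
After input C: C = (3.582·0.05278 + 0.025·0.065) / 3.607 = 0.05287 mg/L.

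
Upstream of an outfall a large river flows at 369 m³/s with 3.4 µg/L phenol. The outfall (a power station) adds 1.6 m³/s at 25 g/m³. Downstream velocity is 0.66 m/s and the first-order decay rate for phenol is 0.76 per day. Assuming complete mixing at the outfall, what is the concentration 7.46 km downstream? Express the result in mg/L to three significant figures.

3.4 µg/L = 0.0034 mg/L.
After complete mixing, C₀ = (1.6·25 + 369·0.0034) / 370.6 = 0.1113 mg/L.
Travel time t = 7460 m / 0.66 m/s = 1.13e+04 s = 0.1308 d.
C = 0.1113·exp(−0.76·0.1308) = 0.1113·0.9054 = 0.1008 mg/L.

0.101 mg/L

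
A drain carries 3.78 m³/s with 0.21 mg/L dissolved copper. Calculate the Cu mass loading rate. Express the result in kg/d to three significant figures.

Mass flux = Q·C = 3.78 m³/s × 0.21 g/m³ = 0.7938 g/s.
= 0.7938 g/s × 86.4 = 68.58 kg/d.

68.6 kg/d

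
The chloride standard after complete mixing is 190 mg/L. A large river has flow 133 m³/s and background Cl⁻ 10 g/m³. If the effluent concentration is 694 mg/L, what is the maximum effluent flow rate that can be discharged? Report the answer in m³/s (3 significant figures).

47.5 m³/s

Mass balance at complete mixing: C_std·(Q_w + Q_r) = Q_w·C_e + Q_r·C_b.
Rearranging, Q_w = Q_r·(C_std − C_b)/(C_e − C_std) = 133·(190 − 10) / (694 − 190) = 47.5 m³/s.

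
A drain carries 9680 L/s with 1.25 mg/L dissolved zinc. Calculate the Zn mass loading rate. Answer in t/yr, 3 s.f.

382 t/yr

9680 L/s = 9.68 m³/s.
Mass flux = Q·C = 9.68 m³/s × 1.25 g/m³ = 12.1 g/s.
= 12.1 g/s × 31.56 = 381.8 t/yr.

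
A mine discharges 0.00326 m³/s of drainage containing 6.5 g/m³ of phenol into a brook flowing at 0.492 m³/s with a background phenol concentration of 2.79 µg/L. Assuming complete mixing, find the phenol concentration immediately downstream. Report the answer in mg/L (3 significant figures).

2.79 µg/L = 0.00279 mg/L.
By mass balance at complete mixing, C = (0.00326·6.5 + 0.492·0.00279) / (0.00326 + 0.492) = 0.02256/0.4953 = 0.04556 mg/L.

0.0456 mg/L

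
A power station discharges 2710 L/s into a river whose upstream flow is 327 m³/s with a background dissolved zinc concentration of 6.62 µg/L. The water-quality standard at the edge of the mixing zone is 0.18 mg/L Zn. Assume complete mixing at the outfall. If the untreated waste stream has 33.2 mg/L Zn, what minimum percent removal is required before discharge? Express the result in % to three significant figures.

36.4 %

2710 L/s = 2.71 m³/s.
6.62 µg/L = 0.00662 mg/L.
Mass balance: 0.18·329.7 = 2.71·Cₑ + 327·0.00662.
Cₑ = (59.35 − 2.165) / 2.71 = 21.1 mg/L.
Required removal = 1 − 21.1/33.2 = 36.44 %.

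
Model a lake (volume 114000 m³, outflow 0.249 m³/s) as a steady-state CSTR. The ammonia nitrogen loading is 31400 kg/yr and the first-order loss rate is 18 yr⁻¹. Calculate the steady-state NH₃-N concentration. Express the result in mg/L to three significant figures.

3.17 mg/L

Outflow Q = 0.249 m³/s × 3.156e+07 s/yr = 7.858e+06 m³/yr.
Steady-state CSTR mass balance: W = Q·C + k·V·C, so C = W/(Q + kV).
Q + kV = 7.858e+06 + 18·114000 = 9.91e+06 m³/yr.
C = 31400/9.91e+06 = 0.003169 kg/m³ = 3.169 mg/L.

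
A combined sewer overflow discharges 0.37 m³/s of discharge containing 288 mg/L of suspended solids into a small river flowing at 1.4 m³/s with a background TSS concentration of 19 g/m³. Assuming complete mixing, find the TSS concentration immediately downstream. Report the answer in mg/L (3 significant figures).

75.2 mg/L

Flow-weighted mixing gives C = (0.37·288 + 1.4·19) / (0.37 + 1.4) = 133.2/1.77 = 75.23 mg/L.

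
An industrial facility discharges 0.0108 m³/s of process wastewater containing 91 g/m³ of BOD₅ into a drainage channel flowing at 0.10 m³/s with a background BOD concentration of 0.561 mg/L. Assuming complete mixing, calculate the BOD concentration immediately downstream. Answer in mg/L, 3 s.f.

9.38 mg/L

Conservation of mass across the mixing zone: C = (0.0108·91 + 0.1·0.561) / (0.0108 + 0.1) = 1.039/0.1108 = 9.376 mg/L.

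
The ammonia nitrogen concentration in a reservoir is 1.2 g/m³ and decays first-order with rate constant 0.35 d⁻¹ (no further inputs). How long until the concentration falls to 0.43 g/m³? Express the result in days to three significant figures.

t = ln(C₀/C)/k = ln(1.2/0.43)/0.35 = 1.026/0.35 = 2.932 d.

2.93 d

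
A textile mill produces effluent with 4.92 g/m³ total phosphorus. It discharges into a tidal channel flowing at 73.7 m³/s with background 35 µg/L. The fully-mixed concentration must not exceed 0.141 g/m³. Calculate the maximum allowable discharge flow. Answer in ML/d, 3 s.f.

35 µg/L = 0.035 mg/L.
Mass balance at complete mixing: C_std·(Q_w + Q_r) = Q_w·C_e + Q_r·C_b.
Rearranging, Q_w = Q_r·(C_std − C_b)/(C_e − C_std) = 73.7·(0.141 − 0.035) / (4.92 − 0.141) = 1.635 m³/s.
= 141.2 ML/d.

141 ML/d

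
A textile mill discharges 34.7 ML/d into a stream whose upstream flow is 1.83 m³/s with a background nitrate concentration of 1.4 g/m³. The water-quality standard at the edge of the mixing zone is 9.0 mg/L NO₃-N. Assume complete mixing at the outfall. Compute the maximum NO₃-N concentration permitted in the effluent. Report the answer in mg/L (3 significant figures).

34.7 ML/d = 0.4016 m³/s.
Mass balance: 9·2.232 = 0.4016·Cₑ + 1.83·1.4.
Cₑ = (20.08 − 2.562) / 0.4016 = 43.63 mg/L.

43.6 mg/L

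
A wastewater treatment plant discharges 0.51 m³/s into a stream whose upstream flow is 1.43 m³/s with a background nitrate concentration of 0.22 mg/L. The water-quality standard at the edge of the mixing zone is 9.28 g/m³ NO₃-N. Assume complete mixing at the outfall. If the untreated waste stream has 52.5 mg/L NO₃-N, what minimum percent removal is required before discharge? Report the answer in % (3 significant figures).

Mass balance: 9.28·1.94 = 0.51·Cₑ + 1.43·0.22.
Cₑ = (18 − 0.3146) / 0.51 = 34.68 mg/L.
Required removal = 1 − 34.68/52.5 = 33.94 %.

33.9 %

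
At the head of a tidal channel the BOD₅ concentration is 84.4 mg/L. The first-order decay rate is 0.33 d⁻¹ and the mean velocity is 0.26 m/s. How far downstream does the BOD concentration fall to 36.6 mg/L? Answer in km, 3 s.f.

56.9 km

From C = C₀·e^(−kt), t = ln(C₀/C)/k = ln(84.4/36.6)/0.33 = 0.8355/0.33 = 2.532 d.
Distance = v·t = 0.26 m/s × 2.188e+05 s = 5.688e+04 m = 56.88 km.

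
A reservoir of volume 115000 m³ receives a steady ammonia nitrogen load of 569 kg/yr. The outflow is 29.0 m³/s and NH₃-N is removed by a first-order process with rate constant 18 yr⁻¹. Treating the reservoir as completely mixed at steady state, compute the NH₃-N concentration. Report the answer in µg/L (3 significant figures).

0.620 µg/L

Outflow Q = 29.0 m³/s × 3.156e+07 s/yr = 9.152e+08 m³/yr.
Steady-state CSTR mass balance: W = Q·C + k·V·C, so C = W/(Q + kV).
Q + kV = 9.152e+08 + 18·115000 = 9.172e+08 m³/yr.
C = 569/9.172e+08 = 6.203e-07 kg/m³ = 0.0006203 mg/L = 0.6203 µg/L.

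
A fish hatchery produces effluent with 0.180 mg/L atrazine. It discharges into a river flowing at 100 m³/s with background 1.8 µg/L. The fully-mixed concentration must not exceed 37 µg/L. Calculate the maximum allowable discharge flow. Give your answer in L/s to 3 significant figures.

24600 L/s

1.8 µg/L = 0.0018 mg/L.
37 µg/L = 0.037 mg/L.
Mass balance at complete mixing: C_std·(Q_w + Q_r) = Q_w·C_e + Q_r·C_b.
Rearranging, Q_w = Q_r·(C_std − C_b)/(C_e − C_std) = 100·(0.037 − 0.0018) / (0.18 − 0.037) = 24.62 m³/s.
= 2.462e+04 L/s.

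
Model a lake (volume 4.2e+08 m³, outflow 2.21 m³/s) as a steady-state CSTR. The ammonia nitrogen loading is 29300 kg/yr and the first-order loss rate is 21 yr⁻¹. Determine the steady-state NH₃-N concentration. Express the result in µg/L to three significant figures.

3.30 µg/L

Outflow Q = 2.21 m³/s × 3.156e+07 s/yr = 6.974e+07 m³/yr.
Steady-state CSTR mass balance: W = Q·C + k·V·C, so C = W/(Q + kV).
Q + kV = 6.974e+07 + 21·4.2e+08 = 8.89e+09 m³/yr.
C = 29300/8.89e+09 = 3.296e-06 kg/m³ = 0.003296 mg/L = 3.296 µg/L.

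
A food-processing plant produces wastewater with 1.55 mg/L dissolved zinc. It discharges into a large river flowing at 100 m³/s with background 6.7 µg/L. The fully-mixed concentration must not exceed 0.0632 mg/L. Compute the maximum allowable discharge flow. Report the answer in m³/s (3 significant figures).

6.7 µg/L = 0.0067 mg/L.
Mass balance at complete mixing: C_std·(Q_w + Q_r) = Q_w·C_e + Q_r·C_b.
Rearranging, Q_w = Q_r·(C_std − C_b)/(C_e − C_std) = 100·(0.0632 − 0.0067) / (1.55 − 0.0632) = 3.8 m³/s.

3.80 m³/s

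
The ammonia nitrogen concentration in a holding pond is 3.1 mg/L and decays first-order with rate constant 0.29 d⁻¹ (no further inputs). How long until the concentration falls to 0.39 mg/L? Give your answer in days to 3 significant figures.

7.15 d

t = ln(C₀/C)/k = ln(3.1/0.39)/0.29 = 2.073/0.29 = 7.148 d.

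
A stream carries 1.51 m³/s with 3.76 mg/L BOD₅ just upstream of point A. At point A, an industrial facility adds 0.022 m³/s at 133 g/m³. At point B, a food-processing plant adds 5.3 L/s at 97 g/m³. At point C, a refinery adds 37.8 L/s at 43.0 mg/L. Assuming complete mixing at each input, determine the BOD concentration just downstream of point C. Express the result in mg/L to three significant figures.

After input A: C = (1.51·3.76 + 0.022·133) / 1.532 = 5.616 mg/L.
5.3 L/s = 0.0053 m³/s.
After input B: C = (1.532·5.616 + 0.0053·97) / 1.537 = 5.931 mg/L.
37.8 L/s = 0.0378 m³/s.
After input C: C = (1.537·5.931 + 0.0378·43) / 1.575 = 6.821 mg/L.

6.82 mg/L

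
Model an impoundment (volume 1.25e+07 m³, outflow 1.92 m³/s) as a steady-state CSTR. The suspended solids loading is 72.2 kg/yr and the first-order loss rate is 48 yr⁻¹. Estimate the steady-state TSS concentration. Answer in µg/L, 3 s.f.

Outflow Q = 1.92 m³/s × 3.156e+07 s/yr = 6.059e+07 m³/yr.
Steady-state CSTR mass balance: W = Q·C + k·V·C, so C = W/(Q + kV).
Q + kV = 6.059e+07 + 48·1.25e+07 = 6.606e+08 m³/yr.
C = 72.2/6.606e+08 = 1.093e-07 kg/m³ = 0.0001093 mg/L = 0.1093 µg/L.

0.109 µg/L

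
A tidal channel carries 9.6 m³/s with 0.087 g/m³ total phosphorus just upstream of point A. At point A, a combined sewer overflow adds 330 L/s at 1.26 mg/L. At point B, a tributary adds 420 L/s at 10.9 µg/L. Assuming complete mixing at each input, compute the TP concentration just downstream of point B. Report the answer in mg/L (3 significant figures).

330 L/s = 0.33 m³/s.
After input A: C = (9.6·0.087 + 0.33·1.26) / 9.93 = 0.126 mg/L.
420 L/s = 0.42 m³/s.
10.9 µg/L = 0.0109 mg/L.
After input B: C = (9.93·0.126 + 0.42·0.0109) / 10.35 = 0.1213 mg/L.

0.121 mg/L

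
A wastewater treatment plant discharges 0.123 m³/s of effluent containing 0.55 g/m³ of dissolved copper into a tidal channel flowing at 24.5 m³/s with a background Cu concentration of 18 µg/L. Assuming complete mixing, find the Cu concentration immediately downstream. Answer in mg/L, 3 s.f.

0.0207 mg/L

18 µg/L = 0.018 mg/L.
Flow-weighted mixing gives C = (0.123·0.55 + 24.5·0.018) / (0.123 + 24.5) = 0.5087/24.62 = 0.02066 mg/L.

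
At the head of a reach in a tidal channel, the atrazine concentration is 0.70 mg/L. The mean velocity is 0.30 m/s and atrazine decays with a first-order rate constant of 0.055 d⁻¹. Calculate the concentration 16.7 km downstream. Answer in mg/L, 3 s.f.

Travel time t = 16.7 km / 0.30 m/s = 1.67e+04/0.30 = 5.567e+04 s = 0.6443 d.
First-order decay: C = 0.70·exp(−0.055·0.6443) = 0.70·0.9652 = 0.6756 mg/L.

0.676 mg/L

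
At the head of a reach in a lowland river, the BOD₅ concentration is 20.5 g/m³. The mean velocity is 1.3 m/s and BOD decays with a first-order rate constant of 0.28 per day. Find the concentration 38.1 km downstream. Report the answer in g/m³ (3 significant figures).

18.6 g/m³

Travel time t = 38.1 km / 1.3 m/s = 3.81e+04/1.3 = 2.931e+04 s = 0.3392 d.
First-order decay: C = 20.5·exp(−0.28·0.3392) = 20.5·0.9094 = 18.64 g/m³.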